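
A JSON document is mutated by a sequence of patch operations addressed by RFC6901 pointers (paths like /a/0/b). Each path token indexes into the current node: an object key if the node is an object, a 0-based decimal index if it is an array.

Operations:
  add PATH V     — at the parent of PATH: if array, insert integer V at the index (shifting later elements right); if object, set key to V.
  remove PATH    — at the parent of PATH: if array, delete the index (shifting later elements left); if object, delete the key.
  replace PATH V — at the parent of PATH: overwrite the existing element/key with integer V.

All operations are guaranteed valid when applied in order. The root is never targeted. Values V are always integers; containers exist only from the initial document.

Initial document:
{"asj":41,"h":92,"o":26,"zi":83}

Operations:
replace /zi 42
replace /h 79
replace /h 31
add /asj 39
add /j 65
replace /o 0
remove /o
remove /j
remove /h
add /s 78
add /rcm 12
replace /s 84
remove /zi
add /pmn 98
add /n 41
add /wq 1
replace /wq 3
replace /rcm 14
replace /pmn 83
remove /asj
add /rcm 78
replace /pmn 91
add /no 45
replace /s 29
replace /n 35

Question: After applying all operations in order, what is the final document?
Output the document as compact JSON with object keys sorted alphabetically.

Answer: {"n":35,"no":45,"pmn":91,"rcm":78,"s":29,"wq":3}

Derivation:
After op 1 (replace /zi 42): {"asj":41,"h":92,"o":26,"zi":42}
After op 2 (replace /h 79): {"asj":41,"h":79,"o":26,"zi":42}
After op 3 (replace /h 31): {"asj":41,"h":31,"o":26,"zi":42}
After op 4 (add /asj 39): {"asj":39,"h":31,"o":26,"zi":42}
After op 5 (add /j 65): {"asj":39,"h":31,"j":65,"o":26,"zi":42}
After op 6 (replace /o 0): {"asj":39,"h":31,"j":65,"o":0,"zi":42}
After op 7 (remove /o): {"asj":39,"h":31,"j":65,"zi":42}
After op 8 (remove /j): {"asj":39,"h":31,"zi":42}
After op 9 (remove /h): {"asj":39,"zi":42}
After op 10 (add /s 78): {"asj":39,"s":78,"zi":42}
After op 11 (add /rcm 12): {"asj":39,"rcm":12,"s":78,"zi":42}
After op 12 (replace /s 84): {"asj":39,"rcm":12,"s":84,"zi":42}
After op 13 (remove /zi): {"asj":39,"rcm":12,"s":84}
After op 14 (add /pmn 98): {"asj":39,"pmn":98,"rcm":12,"s":84}
After op 15 (add /n 41): {"asj":39,"n":41,"pmn":98,"rcm":12,"s":84}
After op 16 (add /wq 1): {"asj":39,"n":41,"pmn":98,"rcm":12,"s":84,"wq":1}
After op 17 (replace /wq 3): {"asj":39,"n":41,"pmn":98,"rcm":12,"s":84,"wq":3}
After op 18 (replace /rcm 14): {"asj":39,"n":41,"pmn":98,"rcm":14,"s":84,"wq":3}
After op 19 (replace /pmn 83): {"asj":39,"n":41,"pmn":83,"rcm":14,"s":84,"wq":3}
After op 20 (remove /asj): {"n":41,"pmn":83,"rcm":14,"s":84,"wq":3}
After op 21 (add /rcm 78): {"n":41,"pmn":83,"rcm":78,"s":84,"wq":3}
After op 22 (replace /pmn 91): {"n":41,"pmn":91,"rcm":78,"s":84,"wq":3}
After op 23 (add /no 45): {"n":41,"no":45,"pmn":91,"rcm":78,"s":84,"wq":3}
After op 24 (replace /s 29): {"n":41,"no":45,"pmn":91,"rcm":78,"s":29,"wq":3}
After op 25 (replace /n 35): {"n":35,"no":45,"pmn":91,"rcm":78,"s":29,"wq":3}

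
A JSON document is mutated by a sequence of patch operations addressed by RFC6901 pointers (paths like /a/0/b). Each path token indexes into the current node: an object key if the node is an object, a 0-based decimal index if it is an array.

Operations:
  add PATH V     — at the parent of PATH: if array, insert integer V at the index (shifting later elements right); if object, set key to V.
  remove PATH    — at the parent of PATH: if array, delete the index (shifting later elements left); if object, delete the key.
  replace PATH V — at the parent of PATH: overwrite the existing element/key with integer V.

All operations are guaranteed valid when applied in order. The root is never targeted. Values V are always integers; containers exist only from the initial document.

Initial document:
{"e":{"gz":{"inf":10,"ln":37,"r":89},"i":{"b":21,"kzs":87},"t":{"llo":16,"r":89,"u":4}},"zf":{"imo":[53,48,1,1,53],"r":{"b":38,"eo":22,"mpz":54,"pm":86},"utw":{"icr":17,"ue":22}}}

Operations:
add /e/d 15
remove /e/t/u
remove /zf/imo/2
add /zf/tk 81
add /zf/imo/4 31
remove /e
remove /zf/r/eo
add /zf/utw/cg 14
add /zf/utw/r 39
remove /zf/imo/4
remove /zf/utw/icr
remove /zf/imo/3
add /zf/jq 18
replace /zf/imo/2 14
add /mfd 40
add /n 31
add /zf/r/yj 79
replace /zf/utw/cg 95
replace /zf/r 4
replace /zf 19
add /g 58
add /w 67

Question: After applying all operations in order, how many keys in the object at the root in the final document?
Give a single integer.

After op 1 (add /e/d 15): {"e":{"d":15,"gz":{"inf":10,"ln":37,"r":89},"i":{"b":21,"kzs":87},"t":{"llo":16,"r":89,"u":4}},"zf":{"imo":[53,48,1,1,53],"r":{"b":38,"eo":22,"mpz":54,"pm":86},"utw":{"icr":17,"ue":22}}}
After op 2 (remove /e/t/u): {"e":{"d":15,"gz":{"inf":10,"ln":37,"r":89},"i":{"b":21,"kzs":87},"t":{"llo":16,"r":89}},"zf":{"imo":[53,48,1,1,53],"r":{"b":38,"eo":22,"mpz":54,"pm":86},"utw":{"icr":17,"ue":22}}}
After op 3 (remove /zf/imo/2): {"e":{"d":15,"gz":{"inf":10,"ln":37,"r":89},"i":{"b":21,"kzs":87},"t":{"llo":16,"r":89}},"zf":{"imo":[53,48,1,53],"r":{"b":38,"eo":22,"mpz":54,"pm":86},"utw":{"icr":17,"ue":22}}}
After op 4 (add /zf/tk 81): {"e":{"d":15,"gz":{"inf":10,"ln":37,"r":89},"i":{"b":21,"kzs":87},"t":{"llo":16,"r":89}},"zf":{"imo":[53,48,1,53],"r":{"b":38,"eo":22,"mpz":54,"pm":86},"tk":81,"utw":{"icr":17,"ue":22}}}
After op 5 (add /zf/imo/4 31): {"e":{"d":15,"gz":{"inf":10,"ln":37,"r":89},"i":{"b":21,"kzs":87},"t":{"llo":16,"r":89}},"zf":{"imo":[53,48,1,53,31],"r":{"b":38,"eo":22,"mpz":54,"pm":86},"tk":81,"utw":{"icr":17,"ue":22}}}
After op 6 (remove /e): {"zf":{"imo":[53,48,1,53,31],"r":{"b":38,"eo":22,"mpz":54,"pm":86},"tk":81,"utw":{"icr":17,"ue":22}}}
After op 7 (remove /zf/r/eo): {"zf":{"imo":[53,48,1,53,31],"r":{"b":38,"mpz":54,"pm":86},"tk":81,"utw":{"icr":17,"ue":22}}}
After op 8 (add /zf/utw/cg 14): {"zf":{"imo":[53,48,1,53,31],"r":{"b":38,"mpz":54,"pm":86},"tk":81,"utw":{"cg":14,"icr":17,"ue":22}}}
After op 9 (add /zf/utw/r 39): {"zf":{"imo":[53,48,1,53,31],"r":{"b":38,"mpz":54,"pm":86},"tk":81,"utw":{"cg":14,"icr":17,"r":39,"ue":22}}}
After op 10 (remove /zf/imo/4): {"zf":{"imo":[53,48,1,53],"r":{"b":38,"mpz":54,"pm":86},"tk":81,"utw":{"cg":14,"icr":17,"r":39,"ue":22}}}
After op 11 (remove /zf/utw/icr): {"zf":{"imo":[53,48,1,53],"r":{"b":38,"mpz":54,"pm":86},"tk":81,"utw":{"cg":14,"r":39,"ue":22}}}
After op 12 (remove /zf/imo/3): {"zf":{"imo":[53,48,1],"r":{"b":38,"mpz":54,"pm":86},"tk":81,"utw":{"cg":14,"r":39,"ue":22}}}
After op 13 (add /zf/jq 18): {"zf":{"imo":[53,48,1],"jq":18,"r":{"b":38,"mpz":54,"pm":86},"tk":81,"utw":{"cg":14,"r":39,"ue":22}}}
After op 14 (replace /zf/imo/2 14): {"zf":{"imo":[53,48,14],"jq":18,"r":{"b":38,"mpz":54,"pm":86},"tk":81,"utw":{"cg":14,"r":39,"ue":22}}}
After op 15 (add /mfd 40): {"mfd":40,"zf":{"imo":[53,48,14],"jq":18,"r":{"b":38,"mpz":54,"pm":86},"tk":81,"utw":{"cg":14,"r":39,"ue":22}}}
After op 16 (add /n 31): {"mfd":40,"n":31,"zf":{"imo":[53,48,14],"jq":18,"r":{"b":38,"mpz":54,"pm":86},"tk":81,"utw":{"cg":14,"r":39,"ue":22}}}
After op 17 (add /zf/r/yj 79): {"mfd":40,"n":31,"zf":{"imo":[53,48,14],"jq":18,"r":{"b":38,"mpz":54,"pm":86,"yj":79},"tk":81,"utw":{"cg":14,"r":39,"ue":22}}}
After op 18 (replace /zf/utw/cg 95): {"mfd":40,"n":31,"zf":{"imo":[53,48,14],"jq":18,"r":{"b":38,"mpz":54,"pm":86,"yj":79},"tk":81,"utw":{"cg":95,"r":39,"ue":22}}}
After op 19 (replace /zf/r 4): {"mfd":40,"n":31,"zf":{"imo":[53,48,14],"jq":18,"r":4,"tk":81,"utw":{"cg":95,"r":39,"ue":22}}}
After op 20 (replace /zf 19): {"mfd":40,"n":31,"zf":19}
After op 21 (add /g 58): {"g":58,"mfd":40,"n":31,"zf":19}
After op 22 (add /w 67): {"g":58,"mfd":40,"n":31,"w":67,"zf":19}
Size at the root: 5

Answer: 5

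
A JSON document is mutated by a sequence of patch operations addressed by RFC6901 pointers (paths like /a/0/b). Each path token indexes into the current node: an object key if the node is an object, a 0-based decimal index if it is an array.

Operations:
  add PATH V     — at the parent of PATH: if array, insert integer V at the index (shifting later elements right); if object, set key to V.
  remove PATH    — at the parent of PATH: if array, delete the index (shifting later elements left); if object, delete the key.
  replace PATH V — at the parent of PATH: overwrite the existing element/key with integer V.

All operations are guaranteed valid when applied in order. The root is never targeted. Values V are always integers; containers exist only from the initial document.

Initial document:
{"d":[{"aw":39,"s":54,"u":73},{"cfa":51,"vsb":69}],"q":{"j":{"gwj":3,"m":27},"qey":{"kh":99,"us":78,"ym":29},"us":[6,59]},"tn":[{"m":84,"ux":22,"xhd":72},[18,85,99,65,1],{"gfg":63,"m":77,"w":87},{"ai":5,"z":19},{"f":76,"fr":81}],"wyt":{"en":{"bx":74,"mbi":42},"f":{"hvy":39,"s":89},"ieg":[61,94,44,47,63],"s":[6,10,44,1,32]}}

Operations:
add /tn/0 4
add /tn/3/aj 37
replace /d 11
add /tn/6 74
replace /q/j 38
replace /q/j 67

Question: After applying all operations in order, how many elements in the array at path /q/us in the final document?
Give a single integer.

After op 1 (add /tn/0 4): {"d":[{"aw":39,"s":54,"u":73},{"cfa":51,"vsb":69}],"q":{"j":{"gwj":3,"m":27},"qey":{"kh":99,"us":78,"ym":29},"us":[6,59]},"tn":[4,{"m":84,"ux":22,"xhd":72},[18,85,99,65,1],{"gfg":63,"m":77,"w":87},{"ai":5,"z":19},{"f":76,"fr":81}],"wyt":{"en":{"bx":74,"mbi":42},"f":{"hvy":39,"s":89},"ieg":[61,94,44,47,63],"s":[6,10,44,1,32]}}
After op 2 (add /tn/3/aj 37): {"d":[{"aw":39,"s":54,"u":73},{"cfa":51,"vsb":69}],"q":{"j":{"gwj":3,"m":27},"qey":{"kh":99,"us":78,"ym":29},"us":[6,59]},"tn":[4,{"m":84,"ux":22,"xhd":72},[18,85,99,65,1],{"aj":37,"gfg":63,"m":77,"w":87},{"ai":5,"z":19},{"f":76,"fr":81}],"wyt":{"en":{"bx":74,"mbi":42},"f":{"hvy":39,"s":89},"ieg":[61,94,44,47,63],"s":[6,10,44,1,32]}}
After op 3 (replace /d 11): {"d":11,"q":{"j":{"gwj":3,"m":27},"qey":{"kh":99,"us":78,"ym":29},"us":[6,59]},"tn":[4,{"m":84,"ux":22,"xhd":72},[18,85,99,65,1],{"aj":37,"gfg":63,"m":77,"w":87},{"ai":5,"z":19},{"f":76,"fr":81}],"wyt":{"en":{"bx":74,"mbi":42},"f":{"hvy":39,"s":89},"ieg":[61,94,44,47,63],"s":[6,10,44,1,32]}}
After op 4 (add /tn/6 74): {"d":11,"q":{"j":{"gwj":3,"m":27},"qey":{"kh":99,"us":78,"ym":29},"us":[6,59]},"tn":[4,{"m":84,"ux":22,"xhd":72},[18,85,99,65,1],{"aj":37,"gfg":63,"m":77,"w":87},{"ai":5,"z":19},{"f":76,"fr":81},74],"wyt":{"en":{"bx":74,"mbi":42},"f":{"hvy":39,"s":89},"ieg":[61,94,44,47,63],"s":[6,10,44,1,32]}}
After op 5 (replace /q/j 38): {"d":11,"q":{"j":38,"qey":{"kh":99,"us":78,"ym":29},"us":[6,59]},"tn":[4,{"m":84,"ux":22,"xhd":72},[18,85,99,65,1],{"aj":37,"gfg":63,"m":77,"w":87},{"ai":5,"z":19},{"f":76,"fr":81},74],"wyt":{"en":{"bx":74,"mbi":42},"f":{"hvy":39,"s":89},"ieg":[61,94,44,47,63],"s":[6,10,44,1,32]}}
After op 6 (replace /q/j 67): {"d":11,"q":{"j":67,"qey":{"kh":99,"us":78,"ym":29},"us":[6,59]},"tn":[4,{"m":84,"ux":22,"xhd":72},[18,85,99,65,1],{"aj":37,"gfg":63,"m":77,"w":87},{"ai":5,"z":19},{"f":76,"fr":81},74],"wyt":{"en":{"bx":74,"mbi":42},"f":{"hvy":39,"s":89},"ieg":[61,94,44,47,63],"s":[6,10,44,1,32]}}
Size at path /q/us: 2

Answer: 2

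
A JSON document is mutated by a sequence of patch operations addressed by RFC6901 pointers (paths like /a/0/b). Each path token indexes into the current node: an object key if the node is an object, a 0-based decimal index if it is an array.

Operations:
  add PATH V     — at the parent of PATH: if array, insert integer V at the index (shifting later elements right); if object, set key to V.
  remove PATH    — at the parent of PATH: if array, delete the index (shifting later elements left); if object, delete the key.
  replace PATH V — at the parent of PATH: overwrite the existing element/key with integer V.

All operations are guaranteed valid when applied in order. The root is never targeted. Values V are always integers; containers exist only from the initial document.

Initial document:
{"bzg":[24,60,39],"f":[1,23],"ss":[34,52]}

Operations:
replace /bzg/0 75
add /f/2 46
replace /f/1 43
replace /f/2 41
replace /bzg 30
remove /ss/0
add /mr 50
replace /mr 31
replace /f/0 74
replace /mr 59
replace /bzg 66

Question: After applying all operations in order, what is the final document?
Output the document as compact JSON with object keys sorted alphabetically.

After op 1 (replace /bzg/0 75): {"bzg":[75,60,39],"f":[1,23],"ss":[34,52]}
After op 2 (add /f/2 46): {"bzg":[75,60,39],"f":[1,23,46],"ss":[34,52]}
After op 3 (replace /f/1 43): {"bzg":[75,60,39],"f":[1,43,46],"ss":[34,52]}
After op 4 (replace /f/2 41): {"bzg":[75,60,39],"f":[1,43,41],"ss":[34,52]}
After op 5 (replace /bzg 30): {"bzg":30,"f":[1,43,41],"ss":[34,52]}
After op 6 (remove /ss/0): {"bzg":30,"f":[1,43,41],"ss":[52]}
After op 7 (add /mr 50): {"bzg":30,"f":[1,43,41],"mr":50,"ss":[52]}
After op 8 (replace /mr 31): {"bzg":30,"f":[1,43,41],"mr":31,"ss":[52]}
After op 9 (replace /f/0 74): {"bzg":30,"f":[74,43,41],"mr":31,"ss":[52]}
After op 10 (replace /mr 59): {"bzg":30,"f":[74,43,41],"mr":59,"ss":[52]}
After op 11 (replace /bzg 66): {"bzg":66,"f":[74,43,41],"mr":59,"ss":[52]}

Answer: {"bzg":66,"f":[74,43,41],"mr":59,"ss":[52]}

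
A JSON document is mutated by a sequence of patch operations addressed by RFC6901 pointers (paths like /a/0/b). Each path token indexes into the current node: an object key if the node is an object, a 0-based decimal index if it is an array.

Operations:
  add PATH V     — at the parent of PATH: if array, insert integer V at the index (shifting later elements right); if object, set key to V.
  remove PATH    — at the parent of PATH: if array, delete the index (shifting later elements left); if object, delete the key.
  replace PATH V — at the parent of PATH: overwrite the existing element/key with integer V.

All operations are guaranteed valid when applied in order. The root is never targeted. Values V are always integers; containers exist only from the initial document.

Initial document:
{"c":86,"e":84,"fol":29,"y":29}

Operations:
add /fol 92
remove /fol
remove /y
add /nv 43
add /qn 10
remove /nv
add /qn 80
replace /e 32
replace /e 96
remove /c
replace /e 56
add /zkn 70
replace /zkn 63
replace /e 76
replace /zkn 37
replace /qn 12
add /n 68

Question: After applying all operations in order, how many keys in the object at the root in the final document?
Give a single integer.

Answer: 4

Derivation:
After op 1 (add /fol 92): {"c":86,"e":84,"fol":92,"y":29}
After op 2 (remove /fol): {"c":86,"e":84,"y":29}
After op 3 (remove /y): {"c":86,"e":84}
After op 4 (add /nv 43): {"c":86,"e":84,"nv":43}
After op 5 (add /qn 10): {"c":86,"e":84,"nv":43,"qn":10}
After op 6 (remove /nv): {"c":86,"e":84,"qn":10}
After op 7 (add /qn 80): {"c":86,"e":84,"qn":80}
After op 8 (replace /e 32): {"c":86,"e":32,"qn":80}
After op 9 (replace /e 96): {"c":86,"e":96,"qn":80}
After op 10 (remove /c): {"e":96,"qn":80}
After op 11 (replace /e 56): {"e":56,"qn":80}
After op 12 (add /zkn 70): {"e":56,"qn":80,"zkn":70}
After op 13 (replace /zkn 63): {"e":56,"qn":80,"zkn":63}
After op 14 (replace /e 76): {"e":76,"qn":80,"zkn":63}
After op 15 (replace /zkn 37): {"e":76,"qn":80,"zkn":37}
After op 16 (replace /qn 12): {"e":76,"qn":12,"zkn":37}
After op 17 (add /n 68): {"e":76,"n":68,"qn":12,"zkn":37}
Size at the root: 4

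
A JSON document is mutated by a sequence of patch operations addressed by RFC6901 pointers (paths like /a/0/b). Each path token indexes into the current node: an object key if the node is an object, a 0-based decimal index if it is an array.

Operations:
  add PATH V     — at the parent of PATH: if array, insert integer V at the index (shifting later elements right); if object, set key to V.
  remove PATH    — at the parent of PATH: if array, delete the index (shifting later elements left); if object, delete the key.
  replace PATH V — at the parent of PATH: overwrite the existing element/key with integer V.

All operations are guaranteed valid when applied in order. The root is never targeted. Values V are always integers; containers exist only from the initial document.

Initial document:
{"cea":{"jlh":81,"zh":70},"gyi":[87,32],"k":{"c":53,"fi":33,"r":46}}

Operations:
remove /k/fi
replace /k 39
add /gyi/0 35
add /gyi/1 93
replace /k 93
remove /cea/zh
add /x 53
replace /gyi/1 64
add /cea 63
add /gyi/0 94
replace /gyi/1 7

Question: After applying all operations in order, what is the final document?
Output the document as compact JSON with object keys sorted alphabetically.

After op 1 (remove /k/fi): {"cea":{"jlh":81,"zh":70},"gyi":[87,32],"k":{"c":53,"r":46}}
After op 2 (replace /k 39): {"cea":{"jlh":81,"zh":70},"gyi":[87,32],"k":39}
After op 3 (add /gyi/0 35): {"cea":{"jlh":81,"zh":70},"gyi":[35,87,32],"k":39}
After op 4 (add /gyi/1 93): {"cea":{"jlh":81,"zh":70},"gyi":[35,93,87,32],"k":39}
After op 5 (replace /k 93): {"cea":{"jlh":81,"zh":70},"gyi":[35,93,87,32],"k":93}
After op 6 (remove /cea/zh): {"cea":{"jlh":81},"gyi":[35,93,87,32],"k":93}
After op 7 (add /x 53): {"cea":{"jlh":81},"gyi":[35,93,87,32],"k":93,"x":53}
After op 8 (replace /gyi/1 64): {"cea":{"jlh":81},"gyi":[35,64,87,32],"k":93,"x":53}
After op 9 (add /cea 63): {"cea":63,"gyi":[35,64,87,32],"k":93,"x":53}
After op 10 (add /gyi/0 94): {"cea":63,"gyi":[94,35,64,87,32],"k":93,"x":53}
After op 11 (replace /gyi/1 7): {"cea":63,"gyi":[94,7,64,87,32],"k":93,"x":53}

Answer: {"cea":63,"gyi":[94,7,64,87,32],"k":93,"x":53}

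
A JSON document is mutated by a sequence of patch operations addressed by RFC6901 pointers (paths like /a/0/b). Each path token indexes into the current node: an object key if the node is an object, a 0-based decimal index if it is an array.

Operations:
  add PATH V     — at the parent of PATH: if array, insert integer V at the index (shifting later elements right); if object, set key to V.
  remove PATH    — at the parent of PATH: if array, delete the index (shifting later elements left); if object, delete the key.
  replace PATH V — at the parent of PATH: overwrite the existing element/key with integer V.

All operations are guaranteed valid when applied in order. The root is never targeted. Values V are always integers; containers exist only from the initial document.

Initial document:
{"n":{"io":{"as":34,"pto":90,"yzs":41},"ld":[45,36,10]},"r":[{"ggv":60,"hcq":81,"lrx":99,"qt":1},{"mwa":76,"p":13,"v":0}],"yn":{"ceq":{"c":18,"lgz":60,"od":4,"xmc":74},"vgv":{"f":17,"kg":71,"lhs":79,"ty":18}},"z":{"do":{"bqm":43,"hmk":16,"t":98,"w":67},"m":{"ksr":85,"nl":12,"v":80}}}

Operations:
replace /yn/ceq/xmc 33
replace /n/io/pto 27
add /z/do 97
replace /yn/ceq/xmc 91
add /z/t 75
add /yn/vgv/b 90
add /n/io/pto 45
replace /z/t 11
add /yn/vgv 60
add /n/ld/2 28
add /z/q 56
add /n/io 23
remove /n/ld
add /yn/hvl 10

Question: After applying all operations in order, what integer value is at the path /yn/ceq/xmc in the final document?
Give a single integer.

After op 1 (replace /yn/ceq/xmc 33): {"n":{"io":{"as":34,"pto":90,"yzs":41},"ld":[45,36,10]},"r":[{"ggv":60,"hcq":81,"lrx":99,"qt":1},{"mwa":76,"p":13,"v":0}],"yn":{"ceq":{"c":18,"lgz":60,"od":4,"xmc":33},"vgv":{"f":17,"kg":71,"lhs":79,"ty":18}},"z":{"do":{"bqm":43,"hmk":16,"t":98,"w":67},"m":{"ksr":85,"nl":12,"v":80}}}
After op 2 (replace /n/io/pto 27): {"n":{"io":{"as":34,"pto":27,"yzs":41},"ld":[45,36,10]},"r":[{"ggv":60,"hcq":81,"lrx":99,"qt":1},{"mwa":76,"p":13,"v":0}],"yn":{"ceq":{"c":18,"lgz":60,"od":4,"xmc":33},"vgv":{"f":17,"kg":71,"lhs":79,"ty":18}},"z":{"do":{"bqm":43,"hmk":16,"t":98,"w":67},"m":{"ksr":85,"nl":12,"v":80}}}
After op 3 (add /z/do 97): {"n":{"io":{"as":34,"pto":27,"yzs":41},"ld":[45,36,10]},"r":[{"ggv":60,"hcq":81,"lrx":99,"qt":1},{"mwa":76,"p":13,"v":0}],"yn":{"ceq":{"c":18,"lgz":60,"od":4,"xmc":33},"vgv":{"f":17,"kg":71,"lhs":79,"ty":18}},"z":{"do":97,"m":{"ksr":85,"nl":12,"v":80}}}
After op 4 (replace /yn/ceq/xmc 91): {"n":{"io":{"as":34,"pto":27,"yzs":41},"ld":[45,36,10]},"r":[{"ggv":60,"hcq":81,"lrx":99,"qt":1},{"mwa":76,"p":13,"v":0}],"yn":{"ceq":{"c":18,"lgz":60,"od":4,"xmc":91},"vgv":{"f":17,"kg":71,"lhs":79,"ty":18}},"z":{"do":97,"m":{"ksr":85,"nl":12,"v":80}}}
After op 5 (add /z/t 75): {"n":{"io":{"as":34,"pto":27,"yzs":41},"ld":[45,36,10]},"r":[{"ggv":60,"hcq":81,"lrx":99,"qt":1},{"mwa":76,"p":13,"v":0}],"yn":{"ceq":{"c":18,"lgz":60,"od":4,"xmc":91},"vgv":{"f":17,"kg":71,"lhs":79,"ty":18}},"z":{"do":97,"m":{"ksr":85,"nl":12,"v":80},"t":75}}
After op 6 (add /yn/vgv/b 90): {"n":{"io":{"as":34,"pto":27,"yzs":41},"ld":[45,36,10]},"r":[{"ggv":60,"hcq":81,"lrx":99,"qt":1},{"mwa":76,"p":13,"v":0}],"yn":{"ceq":{"c":18,"lgz":60,"od":4,"xmc":91},"vgv":{"b":90,"f":17,"kg":71,"lhs":79,"ty":18}},"z":{"do":97,"m":{"ksr":85,"nl":12,"v":80},"t":75}}
After op 7 (add /n/io/pto 45): {"n":{"io":{"as":34,"pto":45,"yzs":41},"ld":[45,36,10]},"r":[{"ggv":60,"hcq":81,"lrx":99,"qt":1},{"mwa":76,"p":13,"v":0}],"yn":{"ceq":{"c":18,"lgz":60,"od":4,"xmc":91},"vgv":{"b":90,"f":17,"kg":71,"lhs":79,"ty":18}},"z":{"do":97,"m":{"ksr":85,"nl":12,"v":80},"t":75}}
After op 8 (replace /z/t 11): {"n":{"io":{"as":34,"pto":45,"yzs":41},"ld":[45,36,10]},"r":[{"ggv":60,"hcq":81,"lrx":99,"qt":1},{"mwa":76,"p":13,"v":0}],"yn":{"ceq":{"c":18,"lgz":60,"od":4,"xmc":91},"vgv":{"b":90,"f":17,"kg":71,"lhs":79,"ty":18}},"z":{"do":97,"m":{"ksr":85,"nl":12,"v":80},"t":11}}
After op 9 (add /yn/vgv 60): {"n":{"io":{"as":34,"pto":45,"yzs":41},"ld":[45,36,10]},"r":[{"ggv":60,"hcq":81,"lrx":99,"qt":1},{"mwa":76,"p":13,"v":0}],"yn":{"ceq":{"c":18,"lgz":60,"od":4,"xmc":91},"vgv":60},"z":{"do":97,"m":{"ksr":85,"nl":12,"v":80},"t":11}}
After op 10 (add /n/ld/2 28): {"n":{"io":{"as":34,"pto":45,"yzs":41},"ld":[45,36,28,10]},"r":[{"ggv":60,"hcq":81,"lrx":99,"qt":1},{"mwa":76,"p":13,"v":0}],"yn":{"ceq":{"c":18,"lgz":60,"od":4,"xmc":91},"vgv":60},"z":{"do":97,"m":{"ksr":85,"nl":12,"v":80},"t":11}}
After op 11 (add /z/q 56): {"n":{"io":{"as":34,"pto":45,"yzs":41},"ld":[45,36,28,10]},"r":[{"ggv":60,"hcq":81,"lrx":99,"qt":1},{"mwa":76,"p":13,"v":0}],"yn":{"ceq":{"c":18,"lgz":60,"od":4,"xmc":91},"vgv":60},"z":{"do":97,"m":{"ksr":85,"nl":12,"v":80},"q":56,"t":11}}
After op 12 (add /n/io 23): {"n":{"io":23,"ld":[45,36,28,10]},"r":[{"ggv":60,"hcq":81,"lrx":99,"qt":1},{"mwa":76,"p":13,"v":0}],"yn":{"ceq":{"c":18,"lgz":60,"od":4,"xmc":91},"vgv":60},"z":{"do":97,"m":{"ksr":85,"nl":12,"v":80},"q":56,"t":11}}
After op 13 (remove /n/ld): {"n":{"io":23},"r":[{"ggv":60,"hcq":81,"lrx":99,"qt":1},{"mwa":76,"p":13,"v":0}],"yn":{"ceq":{"c":18,"lgz":60,"od":4,"xmc":91},"vgv":60},"z":{"do":97,"m":{"ksr":85,"nl":12,"v":80},"q":56,"t":11}}
After op 14 (add /yn/hvl 10): {"n":{"io":23},"r":[{"ggv":60,"hcq":81,"lrx":99,"qt":1},{"mwa":76,"p":13,"v":0}],"yn":{"ceq":{"c":18,"lgz":60,"od":4,"xmc":91},"hvl":10,"vgv":60},"z":{"do":97,"m":{"ksr":85,"nl":12,"v":80},"q":56,"t":11}}
Value at /yn/ceq/xmc: 91

Answer: 91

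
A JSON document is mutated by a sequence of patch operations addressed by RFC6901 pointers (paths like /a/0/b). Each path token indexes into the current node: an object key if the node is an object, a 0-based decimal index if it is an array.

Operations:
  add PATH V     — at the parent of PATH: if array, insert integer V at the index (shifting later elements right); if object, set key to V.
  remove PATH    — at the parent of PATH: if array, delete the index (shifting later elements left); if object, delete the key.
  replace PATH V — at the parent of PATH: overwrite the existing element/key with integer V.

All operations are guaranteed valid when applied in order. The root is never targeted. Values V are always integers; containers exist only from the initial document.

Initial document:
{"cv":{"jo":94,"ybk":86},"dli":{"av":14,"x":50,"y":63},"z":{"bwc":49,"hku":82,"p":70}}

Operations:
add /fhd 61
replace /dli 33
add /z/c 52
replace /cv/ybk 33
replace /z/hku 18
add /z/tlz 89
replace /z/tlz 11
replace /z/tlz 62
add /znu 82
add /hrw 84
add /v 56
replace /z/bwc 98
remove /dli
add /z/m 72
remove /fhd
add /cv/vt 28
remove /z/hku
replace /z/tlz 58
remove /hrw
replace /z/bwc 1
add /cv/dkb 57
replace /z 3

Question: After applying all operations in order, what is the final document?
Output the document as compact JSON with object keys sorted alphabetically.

Answer: {"cv":{"dkb":57,"jo":94,"vt":28,"ybk":33},"v":56,"z":3,"znu":82}

Derivation:
After op 1 (add /fhd 61): {"cv":{"jo":94,"ybk":86},"dli":{"av":14,"x":50,"y":63},"fhd":61,"z":{"bwc":49,"hku":82,"p":70}}
After op 2 (replace /dli 33): {"cv":{"jo":94,"ybk":86},"dli":33,"fhd":61,"z":{"bwc":49,"hku":82,"p":70}}
After op 3 (add /z/c 52): {"cv":{"jo":94,"ybk":86},"dli":33,"fhd":61,"z":{"bwc":49,"c":52,"hku":82,"p":70}}
After op 4 (replace /cv/ybk 33): {"cv":{"jo":94,"ybk":33},"dli":33,"fhd":61,"z":{"bwc":49,"c":52,"hku":82,"p":70}}
After op 5 (replace /z/hku 18): {"cv":{"jo":94,"ybk":33},"dli":33,"fhd":61,"z":{"bwc":49,"c":52,"hku":18,"p":70}}
After op 6 (add /z/tlz 89): {"cv":{"jo":94,"ybk":33},"dli":33,"fhd":61,"z":{"bwc":49,"c":52,"hku":18,"p":70,"tlz":89}}
After op 7 (replace /z/tlz 11): {"cv":{"jo":94,"ybk":33},"dli":33,"fhd":61,"z":{"bwc":49,"c":52,"hku":18,"p":70,"tlz":11}}
After op 8 (replace /z/tlz 62): {"cv":{"jo":94,"ybk":33},"dli":33,"fhd":61,"z":{"bwc":49,"c":52,"hku":18,"p":70,"tlz":62}}
After op 9 (add /znu 82): {"cv":{"jo":94,"ybk":33},"dli":33,"fhd":61,"z":{"bwc":49,"c":52,"hku":18,"p":70,"tlz":62},"znu":82}
After op 10 (add /hrw 84): {"cv":{"jo":94,"ybk":33},"dli":33,"fhd":61,"hrw":84,"z":{"bwc":49,"c":52,"hku":18,"p":70,"tlz":62},"znu":82}
After op 11 (add /v 56): {"cv":{"jo":94,"ybk":33},"dli":33,"fhd":61,"hrw":84,"v":56,"z":{"bwc":49,"c":52,"hku":18,"p":70,"tlz":62},"znu":82}
After op 12 (replace /z/bwc 98): {"cv":{"jo":94,"ybk":33},"dli":33,"fhd":61,"hrw":84,"v":56,"z":{"bwc":98,"c":52,"hku":18,"p":70,"tlz":62},"znu":82}
After op 13 (remove /dli): {"cv":{"jo":94,"ybk":33},"fhd":61,"hrw":84,"v":56,"z":{"bwc":98,"c":52,"hku":18,"p":70,"tlz":62},"znu":82}
After op 14 (add /z/m 72): {"cv":{"jo":94,"ybk":33},"fhd":61,"hrw":84,"v":56,"z":{"bwc":98,"c":52,"hku":18,"m":72,"p":70,"tlz":62},"znu":82}
After op 15 (remove /fhd): {"cv":{"jo":94,"ybk":33},"hrw":84,"v":56,"z":{"bwc":98,"c":52,"hku":18,"m":72,"p":70,"tlz":62},"znu":82}
After op 16 (add /cv/vt 28): {"cv":{"jo":94,"vt":28,"ybk":33},"hrw":84,"v":56,"z":{"bwc":98,"c":52,"hku":18,"m":72,"p":70,"tlz":62},"znu":82}
After op 17 (remove /z/hku): {"cv":{"jo":94,"vt":28,"ybk":33},"hrw":84,"v":56,"z":{"bwc":98,"c":52,"m":72,"p":70,"tlz":62},"znu":82}
After op 18 (replace /z/tlz 58): {"cv":{"jo":94,"vt":28,"ybk":33},"hrw":84,"v":56,"z":{"bwc":98,"c":52,"m":72,"p":70,"tlz":58},"znu":82}
After op 19 (remove /hrw): {"cv":{"jo":94,"vt":28,"ybk":33},"v":56,"z":{"bwc":98,"c":52,"m":72,"p":70,"tlz":58},"znu":82}
After op 20 (replace /z/bwc 1): {"cv":{"jo":94,"vt":28,"ybk":33},"v":56,"z":{"bwc":1,"c":52,"m":72,"p":70,"tlz":58},"znu":82}
After op 21 (add /cv/dkb 57): {"cv":{"dkb":57,"jo":94,"vt":28,"ybk":33},"v":56,"z":{"bwc":1,"c":52,"m":72,"p":70,"tlz":58},"znu":82}
After op 22 (replace /z 3): {"cv":{"dkb":57,"jo":94,"vt":28,"ybk":33},"v":56,"z":3,"znu":82}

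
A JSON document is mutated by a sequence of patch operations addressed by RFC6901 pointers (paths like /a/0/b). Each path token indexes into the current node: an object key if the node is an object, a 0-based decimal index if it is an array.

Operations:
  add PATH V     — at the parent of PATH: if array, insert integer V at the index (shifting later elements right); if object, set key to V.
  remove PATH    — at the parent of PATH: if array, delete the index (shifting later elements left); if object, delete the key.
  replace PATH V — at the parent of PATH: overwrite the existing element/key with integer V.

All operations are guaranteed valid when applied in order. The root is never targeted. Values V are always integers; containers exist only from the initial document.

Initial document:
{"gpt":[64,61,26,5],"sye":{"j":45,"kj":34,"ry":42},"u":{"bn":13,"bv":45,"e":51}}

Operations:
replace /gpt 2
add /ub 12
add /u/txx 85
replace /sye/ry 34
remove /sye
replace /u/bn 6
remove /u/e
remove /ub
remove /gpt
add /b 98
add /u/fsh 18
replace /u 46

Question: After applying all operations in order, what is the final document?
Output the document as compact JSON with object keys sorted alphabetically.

Answer: {"b":98,"u":46}

Derivation:
After op 1 (replace /gpt 2): {"gpt":2,"sye":{"j":45,"kj":34,"ry":42},"u":{"bn":13,"bv":45,"e":51}}
After op 2 (add /ub 12): {"gpt":2,"sye":{"j":45,"kj":34,"ry":42},"u":{"bn":13,"bv":45,"e":51},"ub":12}
After op 3 (add /u/txx 85): {"gpt":2,"sye":{"j":45,"kj":34,"ry":42},"u":{"bn":13,"bv":45,"e":51,"txx":85},"ub":12}
After op 4 (replace /sye/ry 34): {"gpt":2,"sye":{"j":45,"kj":34,"ry":34},"u":{"bn":13,"bv":45,"e":51,"txx":85},"ub":12}
After op 5 (remove /sye): {"gpt":2,"u":{"bn":13,"bv":45,"e":51,"txx":85},"ub":12}
After op 6 (replace /u/bn 6): {"gpt":2,"u":{"bn":6,"bv":45,"e":51,"txx":85},"ub":12}
After op 7 (remove /u/e): {"gpt":2,"u":{"bn":6,"bv":45,"txx":85},"ub":12}
After op 8 (remove /ub): {"gpt":2,"u":{"bn":6,"bv":45,"txx":85}}
After op 9 (remove /gpt): {"u":{"bn":6,"bv":45,"txx":85}}
After op 10 (add /b 98): {"b":98,"u":{"bn":6,"bv":45,"txx":85}}
After op 11 (add /u/fsh 18): {"b":98,"u":{"bn":6,"bv":45,"fsh":18,"txx":85}}
After op 12 (replace /u 46): {"b":98,"u":46}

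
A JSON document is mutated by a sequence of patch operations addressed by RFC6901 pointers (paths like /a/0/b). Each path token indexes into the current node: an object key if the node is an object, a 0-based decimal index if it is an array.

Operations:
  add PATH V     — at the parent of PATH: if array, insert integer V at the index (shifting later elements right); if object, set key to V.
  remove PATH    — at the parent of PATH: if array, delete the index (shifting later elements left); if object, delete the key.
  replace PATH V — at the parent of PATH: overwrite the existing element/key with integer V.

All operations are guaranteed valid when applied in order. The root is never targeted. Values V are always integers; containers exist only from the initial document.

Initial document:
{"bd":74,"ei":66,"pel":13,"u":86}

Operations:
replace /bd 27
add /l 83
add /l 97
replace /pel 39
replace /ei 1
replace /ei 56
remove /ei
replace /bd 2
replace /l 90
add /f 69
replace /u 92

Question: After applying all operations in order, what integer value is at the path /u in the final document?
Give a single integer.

After op 1 (replace /bd 27): {"bd":27,"ei":66,"pel":13,"u":86}
After op 2 (add /l 83): {"bd":27,"ei":66,"l":83,"pel":13,"u":86}
After op 3 (add /l 97): {"bd":27,"ei":66,"l":97,"pel":13,"u":86}
After op 4 (replace /pel 39): {"bd":27,"ei":66,"l":97,"pel":39,"u":86}
After op 5 (replace /ei 1): {"bd":27,"ei":1,"l":97,"pel":39,"u":86}
After op 6 (replace /ei 56): {"bd":27,"ei":56,"l":97,"pel":39,"u":86}
After op 7 (remove /ei): {"bd":27,"l":97,"pel":39,"u":86}
After op 8 (replace /bd 2): {"bd":2,"l":97,"pel":39,"u":86}
After op 9 (replace /l 90): {"bd":2,"l":90,"pel":39,"u":86}
After op 10 (add /f 69): {"bd":2,"f":69,"l":90,"pel":39,"u":86}
After op 11 (replace /u 92): {"bd":2,"f":69,"l":90,"pel":39,"u":92}
Value at /u: 92

Answer: 92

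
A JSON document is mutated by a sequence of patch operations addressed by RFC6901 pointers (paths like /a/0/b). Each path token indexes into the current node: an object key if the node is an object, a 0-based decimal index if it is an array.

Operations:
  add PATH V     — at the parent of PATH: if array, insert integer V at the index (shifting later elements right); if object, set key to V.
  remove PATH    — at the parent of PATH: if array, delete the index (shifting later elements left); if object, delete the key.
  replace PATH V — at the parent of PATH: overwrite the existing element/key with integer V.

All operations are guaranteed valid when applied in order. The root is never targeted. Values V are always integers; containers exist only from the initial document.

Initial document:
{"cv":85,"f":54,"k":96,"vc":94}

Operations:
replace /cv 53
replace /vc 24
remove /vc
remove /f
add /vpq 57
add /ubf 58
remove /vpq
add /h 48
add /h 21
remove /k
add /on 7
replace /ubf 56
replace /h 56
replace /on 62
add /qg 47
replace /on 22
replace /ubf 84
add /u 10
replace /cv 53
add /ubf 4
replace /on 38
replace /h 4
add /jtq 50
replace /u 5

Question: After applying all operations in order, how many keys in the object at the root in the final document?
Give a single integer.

After op 1 (replace /cv 53): {"cv":53,"f":54,"k":96,"vc":94}
After op 2 (replace /vc 24): {"cv":53,"f":54,"k":96,"vc":24}
After op 3 (remove /vc): {"cv":53,"f":54,"k":96}
After op 4 (remove /f): {"cv":53,"k":96}
After op 5 (add /vpq 57): {"cv":53,"k":96,"vpq":57}
After op 6 (add /ubf 58): {"cv":53,"k":96,"ubf":58,"vpq":57}
After op 7 (remove /vpq): {"cv":53,"k":96,"ubf":58}
After op 8 (add /h 48): {"cv":53,"h":48,"k":96,"ubf":58}
After op 9 (add /h 21): {"cv":53,"h":21,"k":96,"ubf":58}
After op 10 (remove /k): {"cv":53,"h":21,"ubf":58}
After op 11 (add /on 7): {"cv":53,"h":21,"on":7,"ubf":58}
After op 12 (replace /ubf 56): {"cv":53,"h":21,"on":7,"ubf":56}
After op 13 (replace /h 56): {"cv":53,"h":56,"on":7,"ubf":56}
After op 14 (replace /on 62): {"cv":53,"h":56,"on":62,"ubf":56}
After op 15 (add /qg 47): {"cv":53,"h":56,"on":62,"qg":47,"ubf":56}
After op 16 (replace /on 22): {"cv":53,"h":56,"on":22,"qg":47,"ubf":56}
After op 17 (replace /ubf 84): {"cv":53,"h":56,"on":22,"qg":47,"ubf":84}
After op 18 (add /u 10): {"cv":53,"h":56,"on":22,"qg":47,"u":10,"ubf":84}
After op 19 (replace /cv 53): {"cv":53,"h":56,"on":22,"qg":47,"u":10,"ubf":84}
After op 20 (add /ubf 4): {"cv":53,"h":56,"on":22,"qg":47,"u":10,"ubf":4}
After op 21 (replace /on 38): {"cv":53,"h":56,"on":38,"qg":47,"u":10,"ubf":4}
After op 22 (replace /h 4): {"cv":53,"h":4,"on":38,"qg":47,"u":10,"ubf":4}
After op 23 (add /jtq 50): {"cv":53,"h":4,"jtq":50,"on":38,"qg":47,"u":10,"ubf":4}
After op 24 (replace /u 5): {"cv":53,"h":4,"jtq":50,"on":38,"qg":47,"u":5,"ubf":4}
Size at the root: 7

Answer: 7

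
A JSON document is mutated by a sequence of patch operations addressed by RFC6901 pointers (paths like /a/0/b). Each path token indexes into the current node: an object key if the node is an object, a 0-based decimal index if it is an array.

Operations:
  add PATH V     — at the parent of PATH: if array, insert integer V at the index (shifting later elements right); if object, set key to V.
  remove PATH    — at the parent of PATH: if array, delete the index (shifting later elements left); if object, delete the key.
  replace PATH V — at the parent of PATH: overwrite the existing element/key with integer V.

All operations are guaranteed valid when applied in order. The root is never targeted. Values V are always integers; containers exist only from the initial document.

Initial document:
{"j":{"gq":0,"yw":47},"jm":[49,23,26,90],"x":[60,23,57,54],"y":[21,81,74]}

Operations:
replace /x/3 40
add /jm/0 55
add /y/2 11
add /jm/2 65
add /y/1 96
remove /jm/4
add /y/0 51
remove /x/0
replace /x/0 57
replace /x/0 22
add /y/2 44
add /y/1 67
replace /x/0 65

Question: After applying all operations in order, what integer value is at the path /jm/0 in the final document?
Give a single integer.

Answer: 55

Derivation:
After op 1 (replace /x/3 40): {"j":{"gq":0,"yw":47},"jm":[49,23,26,90],"x":[60,23,57,40],"y":[21,81,74]}
After op 2 (add /jm/0 55): {"j":{"gq":0,"yw":47},"jm":[55,49,23,26,90],"x":[60,23,57,40],"y":[21,81,74]}
After op 3 (add /y/2 11): {"j":{"gq":0,"yw":47},"jm":[55,49,23,26,90],"x":[60,23,57,40],"y":[21,81,11,74]}
After op 4 (add /jm/2 65): {"j":{"gq":0,"yw":47},"jm":[55,49,65,23,26,90],"x":[60,23,57,40],"y":[21,81,11,74]}
After op 5 (add /y/1 96): {"j":{"gq":0,"yw":47},"jm":[55,49,65,23,26,90],"x":[60,23,57,40],"y":[21,96,81,11,74]}
After op 6 (remove /jm/4): {"j":{"gq":0,"yw":47},"jm":[55,49,65,23,90],"x":[60,23,57,40],"y":[21,96,81,11,74]}
After op 7 (add /y/0 51): {"j":{"gq":0,"yw":47},"jm":[55,49,65,23,90],"x":[60,23,57,40],"y":[51,21,96,81,11,74]}
After op 8 (remove /x/0): {"j":{"gq":0,"yw":47},"jm":[55,49,65,23,90],"x":[23,57,40],"y":[51,21,96,81,11,74]}
After op 9 (replace /x/0 57): {"j":{"gq":0,"yw":47},"jm":[55,49,65,23,90],"x":[57,57,40],"y":[51,21,96,81,11,74]}
After op 10 (replace /x/0 22): {"j":{"gq":0,"yw":47},"jm":[55,49,65,23,90],"x":[22,57,40],"y":[51,21,96,81,11,74]}
After op 11 (add /y/2 44): {"j":{"gq":0,"yw":47},"jm":[55,49,65,23,90],"x":[22,57,40],"y":[51,21,44,96,81,11,74]}
After op 12 (add /y/1 67): {"j":{"gq":0,"yw":47},"jm":[55,49,65,23,90],"x":[22,57,40],"y":[51,67,21,44,96,81,11,74]}
After op 13 (replace /x/0 65): {"j":{"gq":0,"yw":47},"jm":[55,49,65,23,90],"x":[65,57,40],"y":[51,67,21,44,96,81,11,74]}
Value at /jm/0: 55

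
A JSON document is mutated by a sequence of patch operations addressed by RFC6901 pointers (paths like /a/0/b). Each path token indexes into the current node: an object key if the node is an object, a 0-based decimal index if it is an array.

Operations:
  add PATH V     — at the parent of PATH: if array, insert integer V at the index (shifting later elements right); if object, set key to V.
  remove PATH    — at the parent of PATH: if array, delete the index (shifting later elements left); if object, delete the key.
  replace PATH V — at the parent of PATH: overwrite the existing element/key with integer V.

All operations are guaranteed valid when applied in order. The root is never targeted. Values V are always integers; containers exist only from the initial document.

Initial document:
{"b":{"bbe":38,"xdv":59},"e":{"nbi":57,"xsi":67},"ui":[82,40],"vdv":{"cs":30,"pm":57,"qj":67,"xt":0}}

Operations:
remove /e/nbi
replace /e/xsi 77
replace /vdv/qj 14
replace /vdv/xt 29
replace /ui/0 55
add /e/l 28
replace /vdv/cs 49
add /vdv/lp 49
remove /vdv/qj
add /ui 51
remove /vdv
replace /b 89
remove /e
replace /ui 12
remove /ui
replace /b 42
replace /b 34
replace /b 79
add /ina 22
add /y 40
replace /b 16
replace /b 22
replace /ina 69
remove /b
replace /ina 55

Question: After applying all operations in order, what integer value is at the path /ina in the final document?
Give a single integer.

After op 1 (remove /e/nbi): {"b":{"bbe":38,"xdv":59},"e":{"xsi":67},"ui":[82,40],"vdv":{"cs":30,"pm":57,"qj":67,"xt":0}}
After op 2 (replace /e/xsi 77): {"b":{"bbe":38,"xdv":59},"e":{"xsi":77},"ui":[82,40],"vdv":{"cs":30,"pm":57,"qj":67,"xt":0}}
After op 3 (replace /vdv/qj 14): {"b":{"bbe":38,"xdv":59},"e":{"xsi":77},"ui":[82,40],"vdv":{"cs":30,"pm":57,"qj":14,"xt":0}}
After op 4 (replace /vdv/xt 29): {"b":{"bbe":38,"xdv":59},"e":{"xsi":77},"ui":[82,40],"vdv":{"cs":30,"pm":57,"qj":14,"xt":29}}
After op 5 (replace /ui/0 55): {"b":{"bbe":38,"xdv":59},"e":{"xsi":77},"ui":[55,40],"vdv":{"cs":30,"pm":57,"qj":14,"xt":29}}
After op 6 (add /e/l 28): {"b":{"bbe":38,"xdv":59},"e":{"l":28,"xsi":77},"ui":[55,40],"vdv":{"cs":30,"pm":57,"qj":14,"xt":29}}
After op 7 (replace /vdv/cs 49): {"b":{"bbe":38,"xdv":59},"e":{"l":28,"xsi":77},"ui":[55,40],"vdv":{"cs":49,"pm":57,"qj":14,"xt":29}}
After op 8 (add /vdv/lp 49): {"b":{"bbe":38,"xdv":59},"e":{"l":28,"xsi":77},"ui":[55,40],"vdv":{"cs":49,"lp":49,"pm":57,"qj":14,"xt":29}}
After op 9 (remove /vdv/qj): {"b":{"bbe":38,"xdv":59},"e":{"l":28,"xsi":77},"ui":[55,40],"vdv":{"cs":49,"lp":49,"pm":57,"xt":29}}
After op 10 (add /ui 51): {"b":{"bbe":38,"xdv":59},"e":{"l":28,"xsi":77},"ui":51,"vdv":{"cs":49,"lp":49,"pm":57,"xt":29}}
After op 11 (remove /vdv): {"b":{"bbe":38,"xdv":59},"e":{"l":28,"xsi":77},"ui":51}
After op 12 (replace /b 89): {"b":89,"e":{"l":28,"xsi":77},"ui":51}
After op 13 (remove /e): {"b":89,"ui":51}
After op 14 (replace /ui 12): {"b":89,"ui":12}
After op 15 (remove /ui): {"b":89}
After op 16 (replace /b 42): {"b":42}
After op 17 (replace /b 34): {"b":34}
After op 18 (replace /b 79): {"b":79}
After op 19 (add /ina 22): {"b":79,"ina":22}
After op 20 (add /y 40): {"b":79,"ina":22,"y":40}
After op 21 (replace /b 16): {"b":16,"ina":22,"y":40}
After op 22 (replace /b 22): {"b":22,"ina":22,"y":40}
After op 23 (replace /ina 69): {"b":22,"ina":69,"y":40}
After op 24 (remove /b): {"ina":69,"y":40}
After op 25 (replace /ina 55): {"ina":55,"y":40}
Value at /ina: 55

Answer: 55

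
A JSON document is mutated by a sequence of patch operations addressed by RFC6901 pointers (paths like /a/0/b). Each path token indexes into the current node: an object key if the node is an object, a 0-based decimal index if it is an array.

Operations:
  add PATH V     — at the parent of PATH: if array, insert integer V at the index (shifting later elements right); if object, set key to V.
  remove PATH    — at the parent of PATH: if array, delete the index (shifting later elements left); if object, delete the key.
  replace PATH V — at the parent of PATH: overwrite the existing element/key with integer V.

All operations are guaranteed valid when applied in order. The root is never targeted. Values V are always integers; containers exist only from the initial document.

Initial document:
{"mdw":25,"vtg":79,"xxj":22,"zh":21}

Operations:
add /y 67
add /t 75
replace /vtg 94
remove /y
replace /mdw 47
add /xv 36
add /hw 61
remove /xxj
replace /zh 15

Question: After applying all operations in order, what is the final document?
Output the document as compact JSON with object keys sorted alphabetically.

After op 1 (add /y 67): {"mdw":25,"vtg":79,"xxj":22,"y":67,"zh":21}
After op 2 (add /t 75): {"mdw":25,"t":75,"vtg":79,"xxj":22,"y":67,"zh":21}
After op 3 (replace /vtg 94): {"mdw":25,"t":75,"vtg":94,"xxj":22,"y":67,"zh":21}
After op 4 (remove /y): {"mdw":25,"t":75,"vtg":94,"xxj":22,"zh":21}
After op 5 (replace /mdw 47): {"mdw":47,"t":75,"vtg":94,"xxj":22,"zh":21}
After op 6 (add /xv 36): {"mdw":47,"t":75,"vtg":94,"xv":36,"xxj":22,"zh":21}
After op 7 (add /hw 61): {"hw":61,"mdw":47,"t":75,"vtg":94,"xv":36,"xxj":22,"zh":21}
After op 8 (remove /xxj): {"hw":61,"mdw":47,"t":75,"vtg":94,"xv":36,"zh":21}
After op 9 (replace /zh 15): {"hw":61,"mdw":47,"t":75,"vtg":94,"xv":36,"zh":15}

Answer: {"hw":61,"mdw":47,"t":75,"vtg":94,"xv":36,"zh":15}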